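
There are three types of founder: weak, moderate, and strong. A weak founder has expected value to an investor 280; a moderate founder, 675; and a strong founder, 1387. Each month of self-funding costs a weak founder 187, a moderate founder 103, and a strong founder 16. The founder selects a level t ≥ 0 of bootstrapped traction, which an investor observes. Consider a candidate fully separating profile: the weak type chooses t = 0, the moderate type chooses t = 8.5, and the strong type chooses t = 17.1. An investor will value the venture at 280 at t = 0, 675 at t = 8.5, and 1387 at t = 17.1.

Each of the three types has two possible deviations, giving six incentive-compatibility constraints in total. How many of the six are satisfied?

5

Strong (own payoff 1387 − 16×17.1 = 1113.4): to t=0 gives 280 → no gain ✓; to t=8.5 gives 675 − 16×8.5 = 539 → no gain ✓.
Weak (own payoff 280): to t=8.5 gives 675 − 187×8.5 = -914.5 → no gain ✓; to t=17.1 gives 1387 − 187×17.1 = -1810.7 → no gain ✓.
Moderate (own payoff 675 − 103×8.5 = -200.5): to t=0 gives 280 → profitable ✗; to t=17.1 gives 1387 − 103×17.1 = -374.3 → no gain ✓.
5 of the 6 constraints hold; not an equilibrium.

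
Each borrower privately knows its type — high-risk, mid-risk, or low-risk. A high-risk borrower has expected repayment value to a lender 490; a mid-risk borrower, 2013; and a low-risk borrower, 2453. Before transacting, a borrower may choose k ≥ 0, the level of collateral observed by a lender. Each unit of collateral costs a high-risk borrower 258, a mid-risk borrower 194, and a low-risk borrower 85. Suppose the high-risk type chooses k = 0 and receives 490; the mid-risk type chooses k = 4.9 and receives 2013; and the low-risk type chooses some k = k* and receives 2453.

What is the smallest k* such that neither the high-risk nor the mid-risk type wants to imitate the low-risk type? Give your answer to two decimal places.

Mid-risk type (on-path payoff 2013 − 194×4.9 = 1062.4) won't mimic when 1062.4 ≥ 2453 − 194·k*, i.e. k* ≥ 7.17.
High-risk type (on-path payoff 490) won't mimic when 490 ≥ 2453 − 258·k*, i.e. k* ≥ 7.61.
Both must hold, so k* = max(7.61, 7.17) = 7.61. The high-risk type's constraint binds.

7.61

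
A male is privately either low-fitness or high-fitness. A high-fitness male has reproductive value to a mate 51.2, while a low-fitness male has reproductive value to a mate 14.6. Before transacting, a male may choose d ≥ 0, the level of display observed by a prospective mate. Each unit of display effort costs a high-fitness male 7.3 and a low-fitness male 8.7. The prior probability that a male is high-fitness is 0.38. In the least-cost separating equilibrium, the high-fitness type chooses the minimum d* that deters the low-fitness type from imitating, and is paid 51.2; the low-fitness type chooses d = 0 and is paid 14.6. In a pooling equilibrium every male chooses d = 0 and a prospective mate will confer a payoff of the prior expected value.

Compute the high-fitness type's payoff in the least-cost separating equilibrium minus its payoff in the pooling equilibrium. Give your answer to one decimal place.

Least-cost separating signal: d* solves 14.6 = 51.2 − 8.7·d*, so d* = (51.2 − 14.6)/8.7 ≈ 4.2069.
High-fitness type's separating payoff: 51.2 − 7.3 × d* = 51.2 − 7.3 × (51.2 − 14.6)/8.7 = 51.2 − 267.18/8.7 ≈ 20.490.
Pooling payoff: 0.38 × 51.2 + 0.62 × 14.6 = 28.508.
Difference: 20.490 − 28.508 = -8.018, i.e. -8.0 to one decimal place.
The high-fitness type would prefer the pooling outcome.

-8.0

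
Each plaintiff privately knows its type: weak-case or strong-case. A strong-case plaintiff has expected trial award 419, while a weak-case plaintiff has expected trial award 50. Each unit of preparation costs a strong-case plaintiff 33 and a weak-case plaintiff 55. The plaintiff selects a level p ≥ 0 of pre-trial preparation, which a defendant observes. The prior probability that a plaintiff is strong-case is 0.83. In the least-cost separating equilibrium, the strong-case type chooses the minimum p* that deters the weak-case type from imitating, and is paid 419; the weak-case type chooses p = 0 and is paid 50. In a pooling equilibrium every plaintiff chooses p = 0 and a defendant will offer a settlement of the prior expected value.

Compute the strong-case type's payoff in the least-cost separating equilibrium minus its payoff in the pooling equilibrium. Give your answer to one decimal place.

Least-cost separating signal: p* solves 50 = 419 − 55·p*, so p* = (419 − 50)/55 ≈ 6.7091.
Strong-case type's separating payoff: 419 − 33 × p* = 419 − 33 × (419 − 50)/55 = 419 − 12177/55 = 197.6.
Pooling payoff: 0.83 × 419 + 0.17 × 50 = 356.27.
Difference: 197.6 − 356.27 = -158.67, i.e. -158.7 to one decimal place.
The strong-case type would prefer the pooling outcome.

-158.7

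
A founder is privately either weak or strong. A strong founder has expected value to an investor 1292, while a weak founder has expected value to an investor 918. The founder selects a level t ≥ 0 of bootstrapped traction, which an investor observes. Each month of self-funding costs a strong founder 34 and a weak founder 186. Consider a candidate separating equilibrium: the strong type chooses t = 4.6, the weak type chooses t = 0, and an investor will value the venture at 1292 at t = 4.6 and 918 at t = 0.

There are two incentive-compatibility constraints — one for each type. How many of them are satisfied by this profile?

Weak type: stay at 0 → 918; mimic → 1292 − 186 × 4.6 = 436.4. IC holds (918 ≥ 436.4).
Strong type: signal → 1292 − 34 × 4.6 = 1135.6; deviate to 0 → 918. IC holds (1135.6 ≥ 918).
2 of 2 constraints hold, so this is a separating equilibrium.

2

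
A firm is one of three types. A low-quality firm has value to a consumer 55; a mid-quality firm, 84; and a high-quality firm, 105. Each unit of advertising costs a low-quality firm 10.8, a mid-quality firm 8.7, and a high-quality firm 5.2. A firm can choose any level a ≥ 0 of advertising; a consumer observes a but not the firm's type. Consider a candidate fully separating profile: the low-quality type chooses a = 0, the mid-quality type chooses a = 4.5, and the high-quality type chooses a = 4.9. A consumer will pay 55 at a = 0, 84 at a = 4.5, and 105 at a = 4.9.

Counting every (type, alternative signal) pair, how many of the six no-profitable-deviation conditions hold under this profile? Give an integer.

Mid-quality (own payoff 84 − 8.7×4.5 = 44.85): to a=0 gives 55 → profitable ✗; to a=4.9 gives 105 − 8.7×4.9 = 62.37 → profitable ✗.
High-quality (own payoff 105 − 5.2×4.9 = 79.52): to a=0 gives 55 → no gain ✓; to a=4.5 gives 84 − 5.2×4.5 = 60.6 → no gain ✓.
Low-quality (own payoff 55): to a=4.5 gives 84 − 10.8×4.5 = 35.4 → no gain ✓; to a=4.9 gives 105 − 10.8×4.9 = 52.08 → no gain ✓.
4 of the 6 constraints hold; not an equilibrium.

4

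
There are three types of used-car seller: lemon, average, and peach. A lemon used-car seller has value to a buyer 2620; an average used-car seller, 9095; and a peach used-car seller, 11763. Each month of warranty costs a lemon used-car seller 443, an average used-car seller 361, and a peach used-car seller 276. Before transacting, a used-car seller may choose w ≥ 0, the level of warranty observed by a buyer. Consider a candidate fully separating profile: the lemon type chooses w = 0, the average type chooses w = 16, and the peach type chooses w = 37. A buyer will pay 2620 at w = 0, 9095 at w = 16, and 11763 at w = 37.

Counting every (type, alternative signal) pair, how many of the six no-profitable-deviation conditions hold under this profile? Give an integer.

4

Average (own payoff 9095 − 361×16 = 3319): to w=0 gives 2620 → no gain ✓; to w=37 gives 11763 − 361×37 = -1594 → no gain ✓.
Lemon (own payoff 2620): to w=16 gives 9095 − 443×16 = 2007 → no gain ✓; to w=37 gives 11763 − 443×37 = -4628 → no gain ✓.
Peach (own payoff 11763 − 276×37 = 1551): to w=0 gives 2620 → profitable ✗; to w=16 gives 9095 − 276×16 = 4679 → profitable ✗.
4 of the 6 constraints hold; not an equilibrium.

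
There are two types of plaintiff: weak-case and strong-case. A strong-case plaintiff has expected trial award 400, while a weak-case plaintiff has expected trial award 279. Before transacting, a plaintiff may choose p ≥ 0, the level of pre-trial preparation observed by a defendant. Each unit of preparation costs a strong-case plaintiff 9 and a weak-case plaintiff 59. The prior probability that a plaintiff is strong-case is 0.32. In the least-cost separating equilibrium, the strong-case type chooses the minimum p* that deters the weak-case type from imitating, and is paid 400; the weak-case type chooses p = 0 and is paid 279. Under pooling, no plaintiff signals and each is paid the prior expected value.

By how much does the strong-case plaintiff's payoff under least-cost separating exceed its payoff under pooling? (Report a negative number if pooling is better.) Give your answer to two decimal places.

63.82

Least-cost separating signal: p* solves 279 = 400 − 59·p*, so p* = (400 − 279)/59 ≈ 2.0508.
Strong-case type's separating payoff: 400 − 9 × p* = 400 − 9 × (400 − 279)/59 = 400 − 1089/59 ≈ 381.5424.
Pooling payoff: 0.32 × 400 + 0.68 × 279 = 317.72.
Difference: 381.5424 − 317.72 = 63.8224, i.e. 63.82 to two decimal places.
The strong-case type prefers to separate.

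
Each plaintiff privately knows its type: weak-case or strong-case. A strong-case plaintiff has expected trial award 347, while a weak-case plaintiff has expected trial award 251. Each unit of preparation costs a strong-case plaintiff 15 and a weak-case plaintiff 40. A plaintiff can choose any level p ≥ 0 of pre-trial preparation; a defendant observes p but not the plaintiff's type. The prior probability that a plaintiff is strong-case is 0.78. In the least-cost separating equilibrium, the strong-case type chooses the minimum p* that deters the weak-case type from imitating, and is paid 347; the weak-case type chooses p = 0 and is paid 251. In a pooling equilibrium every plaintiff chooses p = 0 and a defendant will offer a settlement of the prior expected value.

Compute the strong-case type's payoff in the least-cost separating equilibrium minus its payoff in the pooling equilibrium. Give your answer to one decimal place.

-14.9

Least-cost separating signal: p* solves 251 = 347 − 40·p*, so p* = (347 − 251)/40 = 2.4.
Strong-case type's separating payoff: 347 − 15 × p* = 347 − 15 × (347 − 251)/40 = 347 − 1440/40 = 311.
Pooling payoff: 0.78 × 347 + 0.22 × 251 = 325.88.
Difference: 311 − 325.88 = -14.88, i.e. -14.9 to one decimal place.
The strong-case type would prefer the pooling outcome.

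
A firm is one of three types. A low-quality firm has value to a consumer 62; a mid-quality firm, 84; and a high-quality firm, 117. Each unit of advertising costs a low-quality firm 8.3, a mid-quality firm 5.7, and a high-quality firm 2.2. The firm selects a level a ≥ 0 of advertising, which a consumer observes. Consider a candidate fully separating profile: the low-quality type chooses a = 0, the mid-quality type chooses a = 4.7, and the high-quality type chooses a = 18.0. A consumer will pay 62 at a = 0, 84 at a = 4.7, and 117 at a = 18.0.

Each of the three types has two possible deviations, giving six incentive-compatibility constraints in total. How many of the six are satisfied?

5

Low-quality (own payoff 62): to a=4.7 gives 84 − 8.3×4.7 = 44.99 → no gain ✓; to a=18.0 gives 117 − 8.3×18.0 = -32.4 → no gain ✓.
High-quality (own payoff 117 − 2.2×18.0 = 77.4): to a=0 gives 62 → no gain ✓; to a=4.7 gives 84 − 2.2×4.7 = 73.66 → no gain ✓.
Mid-quality (own payoff 84 − 5.7×4.7 = 57.21): to a=0 gives 62 → profitable ✗; to a=18.0 gives 117 − 5.7×18.0 = 14.4 → no gain ✓.
5 of the 6 constraints hold; not an equilibrium.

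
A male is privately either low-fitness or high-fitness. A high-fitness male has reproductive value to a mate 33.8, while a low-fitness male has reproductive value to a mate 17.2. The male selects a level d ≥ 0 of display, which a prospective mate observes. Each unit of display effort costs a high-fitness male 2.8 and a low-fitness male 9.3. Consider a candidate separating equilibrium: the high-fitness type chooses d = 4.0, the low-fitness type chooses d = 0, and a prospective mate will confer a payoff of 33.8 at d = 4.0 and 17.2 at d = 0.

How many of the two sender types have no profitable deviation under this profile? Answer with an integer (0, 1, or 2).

2

Low-fitness type: stay at 0 → 17.2; mimic → 33.8 − 9.3 × 4.0 = -3.4. IC holds (17.2 ≥ -3.4).
High-fitness type: signal → 33.8 − 2.8 × 4.0 = 22.6; deviate to 0 → 17.2. IC holds (22.6 ≥ 17.2).
2 of 2 constraints hold, so this is a separating equilibrium.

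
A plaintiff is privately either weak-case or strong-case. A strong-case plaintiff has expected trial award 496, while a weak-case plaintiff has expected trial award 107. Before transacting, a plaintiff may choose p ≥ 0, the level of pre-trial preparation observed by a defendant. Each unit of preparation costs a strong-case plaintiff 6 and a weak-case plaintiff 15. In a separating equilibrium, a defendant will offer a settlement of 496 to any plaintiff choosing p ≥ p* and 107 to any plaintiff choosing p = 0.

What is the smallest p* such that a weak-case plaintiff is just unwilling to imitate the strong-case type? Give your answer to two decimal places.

A weak-case plaintiff choosing p = 0 receives 107.
Imitating at p* instead would pay 496 at cost 15·p*, netting 496 − 15·p*.
Indifference: 107 = 496 − 15·p*, so p* = (496 − 107) / 15 ≈ 25.93.
At p* the weak-case type's incentive constraint just binds; the strong-case type strictly prefers p* since its per-unit cost is lower.

25.93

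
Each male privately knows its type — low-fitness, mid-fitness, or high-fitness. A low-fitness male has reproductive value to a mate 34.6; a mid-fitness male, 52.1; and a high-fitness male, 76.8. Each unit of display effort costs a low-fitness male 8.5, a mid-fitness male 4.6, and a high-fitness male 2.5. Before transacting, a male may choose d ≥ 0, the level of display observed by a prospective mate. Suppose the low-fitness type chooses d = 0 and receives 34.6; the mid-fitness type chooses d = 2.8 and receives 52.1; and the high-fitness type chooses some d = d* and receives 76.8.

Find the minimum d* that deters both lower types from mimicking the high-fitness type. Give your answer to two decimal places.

8.17

Mid-fitness type (on-path payoff 52.1 − 4.6×2.8 = 39.22) won't mimic when 39.22 ≥ 76.8 − 4.6·d*, i.e. d* ≥ 8.17.
Low-fitness type (on-path payoff 34.6) won't mimic when 34.6 ≥ 76.8 − 8.5·d*, i.e. d* ≥ 4.96.
Both must hold, so d* = max(4.96, 8.17) = 8.17. The mid-fitness type's constraint binds.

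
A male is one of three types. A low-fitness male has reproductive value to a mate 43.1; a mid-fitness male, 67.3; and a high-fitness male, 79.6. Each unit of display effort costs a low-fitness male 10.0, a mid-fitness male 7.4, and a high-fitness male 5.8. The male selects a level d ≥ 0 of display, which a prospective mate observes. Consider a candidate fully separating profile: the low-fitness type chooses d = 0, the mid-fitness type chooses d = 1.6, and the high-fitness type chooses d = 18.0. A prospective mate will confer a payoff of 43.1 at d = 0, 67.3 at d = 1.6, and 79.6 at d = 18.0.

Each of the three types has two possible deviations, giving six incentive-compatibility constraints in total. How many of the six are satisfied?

Low-fitness (own payoff 43.1): to d=1.6 gives 67.3 − 10.0×1.6 = 51.3 → profitable ✗; to d=18.0 gives 79.6 − 10.0×18.0 = -100.4 → no gain ✓.
High-fitness (own payoff 79.6 − 5.8×18.0 = -24.8): to d=0 gives 43.1 → profitable ✗; to d=1.6 gives 67.3 − 5.8×1.6 = 58.02 → profitable ✗.
Mid-fitness (own payoff 67.3 − 7.4×1.6 = 55.46): to d=0 gives 43.1 → no gain ✓; to d=18.0 gives 79.6 − 7.4×18.0 = -53.6 → no gain ✓.
3 of the 6 constraints hold; not an equilibrium.

3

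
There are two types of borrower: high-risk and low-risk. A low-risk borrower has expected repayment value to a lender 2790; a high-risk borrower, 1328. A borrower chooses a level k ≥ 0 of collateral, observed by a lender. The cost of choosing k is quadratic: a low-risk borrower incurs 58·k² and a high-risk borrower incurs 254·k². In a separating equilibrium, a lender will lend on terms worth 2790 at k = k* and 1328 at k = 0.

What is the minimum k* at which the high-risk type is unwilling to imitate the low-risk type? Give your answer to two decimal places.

The high-risk type at k = 0 receives 1328; imitating at k* yields 2790 − 254·k*².
Indifference: 1328 = 2790 − 254·k*², so k*² = (2790 − 1328) / 254 ≈ 5.7559.
k* = √5.7559 ≈ 2.40.

2.40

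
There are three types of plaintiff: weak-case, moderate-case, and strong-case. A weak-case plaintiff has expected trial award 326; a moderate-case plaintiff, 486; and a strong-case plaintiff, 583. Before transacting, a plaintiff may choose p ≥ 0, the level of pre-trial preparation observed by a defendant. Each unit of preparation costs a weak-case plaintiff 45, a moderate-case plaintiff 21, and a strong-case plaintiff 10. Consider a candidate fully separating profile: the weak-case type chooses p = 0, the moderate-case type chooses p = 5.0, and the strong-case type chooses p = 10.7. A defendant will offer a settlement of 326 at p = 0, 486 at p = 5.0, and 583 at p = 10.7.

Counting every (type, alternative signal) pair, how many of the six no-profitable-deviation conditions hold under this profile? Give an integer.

Moderate-case (own payoff 486 − 21×5.0 = 381): to p=0 gives 326 → no gain ✓; to p=10.7 gives 583 − 21×10.7 = 358.3 → no gain ✓.
Strong-case (own payoff 583 − 10×10.7 = 476): to p=0 gives 326 → no gain ✓; to p=5.0 gives 486 − 10×5.0 = 436 → no gain ✓.
Weak-case (own payoff 326): to p=5.0 gives 486 − 45×5.0 = 261 → no gain ✓; to p=10.7 gives 583 − 45×10.7 = 101.5 → no gain ✓.
6 of the 6 constraints hold; this profile is a separating equilibrium.

6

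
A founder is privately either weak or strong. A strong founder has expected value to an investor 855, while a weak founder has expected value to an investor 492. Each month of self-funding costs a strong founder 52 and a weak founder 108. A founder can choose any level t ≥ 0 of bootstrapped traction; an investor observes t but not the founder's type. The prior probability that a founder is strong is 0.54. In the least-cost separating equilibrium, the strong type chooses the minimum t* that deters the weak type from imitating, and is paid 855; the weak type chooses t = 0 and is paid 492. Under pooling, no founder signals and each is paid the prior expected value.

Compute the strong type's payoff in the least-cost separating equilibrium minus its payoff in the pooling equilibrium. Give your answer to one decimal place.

-7.8

Least-cost separating signal: t* solves 492 = 855 − 108·t*, so t* = (855 − 492)/108 ≈ 3.3611.
Strong type's separating payoff: 855 − 52 × t* = 855 − 52 × (855 − 492)/108 = 855 − 18876/108 ≈ 680.222.
Pooling payoff: 0.54 × 855 + 0.46 × 492 = 688.02.
Difference: 680.222 − 688.02 = -7.798, i.e. -7.8 to one decimal place.
The strong type would prefer the pooling outcome.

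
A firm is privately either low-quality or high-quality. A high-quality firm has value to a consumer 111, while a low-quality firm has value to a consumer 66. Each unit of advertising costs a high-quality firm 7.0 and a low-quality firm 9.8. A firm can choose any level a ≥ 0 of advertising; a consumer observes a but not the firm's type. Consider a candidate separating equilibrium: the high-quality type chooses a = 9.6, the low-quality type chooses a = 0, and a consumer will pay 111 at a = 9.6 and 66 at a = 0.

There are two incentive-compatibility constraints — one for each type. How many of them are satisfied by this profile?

High-quality type: signal → 111 − 7.0 × 9.6 = 43.8; deviate to 0 → 66. IC fails (43.8 < 66).
Low-quality type: stay at 0 → 66; mimic → 111 − 9.8 × 9.6 = 16.92. IC holds (66 ≥ 16.92).
1 of 2 constraints hold, so this profile is not an equilibrium.

1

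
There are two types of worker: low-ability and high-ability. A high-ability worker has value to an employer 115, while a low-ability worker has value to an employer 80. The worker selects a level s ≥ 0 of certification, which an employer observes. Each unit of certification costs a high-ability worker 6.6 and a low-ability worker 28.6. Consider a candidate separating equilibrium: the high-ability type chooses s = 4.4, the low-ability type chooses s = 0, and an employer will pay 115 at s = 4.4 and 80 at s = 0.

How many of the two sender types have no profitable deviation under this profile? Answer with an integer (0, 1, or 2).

High-ability type: signal → 115 − 6.6 × 4.4 = 85.96; deviate to 0 → 80. IC holds (85.96 ≥ 80).
Low-ability type: stay at 0 → 80; mimic → 115 − 28.6 × 4.4 = -10.84. IC holds (80 ≥ -10.84).
2 of 2 constraints hold, so this is a separating equilibrium.

2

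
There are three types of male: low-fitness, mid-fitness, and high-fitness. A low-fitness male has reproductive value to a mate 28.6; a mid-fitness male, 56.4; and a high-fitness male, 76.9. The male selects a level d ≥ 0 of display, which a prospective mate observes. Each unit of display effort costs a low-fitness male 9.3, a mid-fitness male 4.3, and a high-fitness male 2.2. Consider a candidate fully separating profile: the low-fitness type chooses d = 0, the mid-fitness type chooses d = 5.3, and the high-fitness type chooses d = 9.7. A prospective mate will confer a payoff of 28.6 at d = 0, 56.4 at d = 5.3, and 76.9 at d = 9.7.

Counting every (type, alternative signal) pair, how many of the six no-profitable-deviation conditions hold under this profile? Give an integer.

5

Low-fitness (own payoff 28.6): to d=5.3 gives 56.4 − 9.3×5.3 = 7.11 → no gain ✓; to d=9.7 gives 76.9 − 9.3×9.7 = -13.31 → no gain ✓.
High-fitness (own payoff 76.9 − 2.2×9.7 = 55.56): to d=0 gives 28.6 → no gain ✓; to d=5.3 gives 56.4 − 2.2×5.3 = 44.74 → no gain ✓.
Mid-fitness (own payoff 56.4 − 4.3×5.3 = 33.61): to d=0 gives 28.6 → no gain ✓; to d=9.7 gives 76.9 − 4.3×9.7 = 35.19 → profitable ✗.
5 of the 6 constraints hold; not an equilibrium.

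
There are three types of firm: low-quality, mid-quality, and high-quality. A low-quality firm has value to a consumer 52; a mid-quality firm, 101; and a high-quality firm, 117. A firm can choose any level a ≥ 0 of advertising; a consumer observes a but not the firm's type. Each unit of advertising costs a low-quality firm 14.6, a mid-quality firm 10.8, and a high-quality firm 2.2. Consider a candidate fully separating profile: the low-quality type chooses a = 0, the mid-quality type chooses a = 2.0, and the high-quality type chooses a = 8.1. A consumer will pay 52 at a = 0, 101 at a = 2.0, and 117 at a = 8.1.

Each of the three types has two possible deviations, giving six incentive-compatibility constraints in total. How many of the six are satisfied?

5

Low-quality (own payoff 52): to a=2.0 gives 101 − 14.6×2.0 = 71.8 → profitable ✗; to a=8.1 gives 117 − 14.6×8.1 = -1.26 → no gain ✓.
Mid-quality (own payoff 101 − 10.8×2.0 = 79.4): to a=0 gives 52 → no gain ✓; to a=8.1 gives 117 − 10.8×8.1 = 29.52 → no gain ✓.
High-quality (own payoff 117 − 2.2×8.1 = 99.18): to a=0 gives 52 → no gain ✓; to a=2.0 gives 101 − 2.2×2.0 = 96.6 → no gain ✓.
5 of the 6 constraints hold; not an equilibrium.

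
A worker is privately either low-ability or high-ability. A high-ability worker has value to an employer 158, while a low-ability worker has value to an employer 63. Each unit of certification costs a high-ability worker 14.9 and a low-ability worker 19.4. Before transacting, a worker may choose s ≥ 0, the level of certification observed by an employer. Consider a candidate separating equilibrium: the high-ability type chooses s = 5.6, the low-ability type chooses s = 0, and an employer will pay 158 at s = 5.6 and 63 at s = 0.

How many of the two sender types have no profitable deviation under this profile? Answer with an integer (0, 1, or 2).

2

High-ability type: signal → 158 − 14.9 × 5.6 = 74.56; deviate to 0 → 63. IC holds (74.56 ≥ 63).
Low-ability type: stay at 0 → 63; mimic → 158 − 19.4 × 5.6 = 49.36. IC holds (63 ≥ 49.36).
2 of 2 constraints hold, so this is a separating equilibrium.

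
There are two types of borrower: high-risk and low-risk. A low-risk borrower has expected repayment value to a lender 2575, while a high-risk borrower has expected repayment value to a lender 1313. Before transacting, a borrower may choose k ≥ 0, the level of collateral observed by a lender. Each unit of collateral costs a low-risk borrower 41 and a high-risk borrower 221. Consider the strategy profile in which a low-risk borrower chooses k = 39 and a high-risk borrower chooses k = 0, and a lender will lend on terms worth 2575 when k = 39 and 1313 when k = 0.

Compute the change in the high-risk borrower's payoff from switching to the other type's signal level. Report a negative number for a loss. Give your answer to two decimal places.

-7357.00

Playing k = 0 the high-risk borrower receives 1313.
Deviating to k = 39 brings payment 2575 at cost 221 × 39 = 8619, netting -6044.
Gain from deviating: -6044 − 1313 = -7357.00.
The gain is negative, so the high-risk type's incentive-compatibility constraint is satisfied.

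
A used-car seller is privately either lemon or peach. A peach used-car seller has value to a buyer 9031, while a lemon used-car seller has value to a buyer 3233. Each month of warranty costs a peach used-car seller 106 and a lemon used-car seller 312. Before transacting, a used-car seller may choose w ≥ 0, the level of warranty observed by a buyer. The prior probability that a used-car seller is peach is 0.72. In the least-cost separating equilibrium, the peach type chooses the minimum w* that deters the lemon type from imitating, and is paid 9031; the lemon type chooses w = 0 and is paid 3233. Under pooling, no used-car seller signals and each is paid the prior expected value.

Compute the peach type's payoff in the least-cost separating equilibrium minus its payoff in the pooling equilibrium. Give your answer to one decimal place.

-346.4

Least-cost separating signal: w* solves 3233 = 9031 − 312·w*, so w* = (9031 − 3233)/312 ≈ 18.5833.
Peach type's separating payoff: 9031 − 106 × w* = 9031 − 106 × (9031 − 3233)/312 = 9031 − 614588/312 ≈ 7061.167.
Pooling payoff: 0.72 × 9031 + 0.28 × 3233 = 7407.56.
Difference: 7061.167 − 7407.56 = -346.393, i.e. -346.4 to one decimal place.
The peach type would prefer the pooling outcome.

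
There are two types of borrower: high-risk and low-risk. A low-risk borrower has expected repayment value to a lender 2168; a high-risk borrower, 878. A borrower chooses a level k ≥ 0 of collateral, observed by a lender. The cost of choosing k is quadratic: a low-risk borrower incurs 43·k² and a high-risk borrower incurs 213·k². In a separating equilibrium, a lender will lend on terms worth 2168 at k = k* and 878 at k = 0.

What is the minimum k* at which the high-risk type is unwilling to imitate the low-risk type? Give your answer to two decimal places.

2.46

The high-risk type at k = 0 receives 878; imitating at k* yields 2168 − 213·k*².
Indifference: 878 = 2168 − 213·k*², so k*² = (2168 − 878) / 213 ≈ 6.0563.
k* = √6.0563 ≈ 2.46.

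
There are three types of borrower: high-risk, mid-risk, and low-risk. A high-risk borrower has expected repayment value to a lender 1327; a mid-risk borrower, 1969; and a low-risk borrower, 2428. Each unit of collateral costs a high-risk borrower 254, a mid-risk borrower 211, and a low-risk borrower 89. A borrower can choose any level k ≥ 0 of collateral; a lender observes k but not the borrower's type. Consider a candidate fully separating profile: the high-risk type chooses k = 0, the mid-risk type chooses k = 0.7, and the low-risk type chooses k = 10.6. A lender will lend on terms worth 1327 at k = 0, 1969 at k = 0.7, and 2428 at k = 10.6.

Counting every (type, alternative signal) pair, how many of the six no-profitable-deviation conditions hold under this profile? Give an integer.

4

Mid-risk (own payoff 1969 − 211×0.7 = 1821.3): to k=0 gives 1327 → no gain ✓; to k=10.6 gives 2428 − 211×10.6 = 191.4 → no gain ✓.
High-risk (own payoff 1327): to k=0.7 gives 1969 − 254×0.7 = 1791.2 → profitable ✗; to k=10.6 gives 2428 − 254×10.6 = -264.4 → no gain ✓.
Low-risk (own payoff 2428 − 89×10.6 = 1484.6): to k=0 gives 1327 → no gain ✓; to k=0.7 gives 1969 − 89×0.7 = 1906.7 → profitable ✗.
4 of the 6 constraints hold; not an equilibrium.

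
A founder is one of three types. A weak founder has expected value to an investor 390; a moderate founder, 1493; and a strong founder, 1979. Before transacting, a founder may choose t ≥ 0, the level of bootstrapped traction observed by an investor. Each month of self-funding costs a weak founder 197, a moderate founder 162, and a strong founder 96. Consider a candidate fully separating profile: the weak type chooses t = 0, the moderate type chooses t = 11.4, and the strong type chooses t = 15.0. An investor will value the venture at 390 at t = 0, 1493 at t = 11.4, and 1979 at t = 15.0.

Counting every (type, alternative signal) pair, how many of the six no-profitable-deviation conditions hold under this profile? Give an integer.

5

Strong (own payoff 1979 − 96×15.0 = 539): to t=0 gives 390 → no gain ✓; to t=11.4 gives 1493 − 96×11.4 = 398.6 → no gain ✓.
Weak (own payoff 390): to t=11.4 gives 1493 − 197×11.4 = -752.8 → no gain ✓; to t=15.0 gives 1979 − 197×15.0 = -976 → no gain ✓.
Moderate (own payoff 1493 − 162×11.4 = -353.8): to t=0 gives 390 → profitable ✗; to t=15.0 gives 1979 − 162×15.0 = -451 → no gain ✓.
5 of the 6 constraints hold; not an equilibrium.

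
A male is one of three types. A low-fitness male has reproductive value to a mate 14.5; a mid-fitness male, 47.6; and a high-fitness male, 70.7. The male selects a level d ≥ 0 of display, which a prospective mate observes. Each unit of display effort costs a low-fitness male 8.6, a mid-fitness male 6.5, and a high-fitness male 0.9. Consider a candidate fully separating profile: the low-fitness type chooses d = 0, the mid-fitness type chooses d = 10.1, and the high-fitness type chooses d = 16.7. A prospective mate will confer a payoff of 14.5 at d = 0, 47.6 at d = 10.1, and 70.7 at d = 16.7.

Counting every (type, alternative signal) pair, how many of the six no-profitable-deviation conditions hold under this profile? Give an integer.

Mid-fitness (own payoff 47.6 − 6.5×10.1 = -18.05): to d=0 gives 14.5 → profitable ✗; to d=16.7 gives 70.7 − 6.5×16.7 = -37.85 → no gain ✓.
Low-fitness (own payoff 14.5): to d=10.1 gives 47.6 − 8.6×10.1 = -39.26 → no gain ✓; to d=16.7 gives 70.7 − 8.6×16.7 = -72.92 → no gain ✓.
High-fitness (own payoff 70.7 − 0.9×16.7 = 55.67): to d=0 gives 14.5 → no gain ✓; to d=10.1 gives 47.6 − 0.9×10.1 = 38.51 → no gain ✓.
5 of the 6 constraints hold; not an equilibrium.

5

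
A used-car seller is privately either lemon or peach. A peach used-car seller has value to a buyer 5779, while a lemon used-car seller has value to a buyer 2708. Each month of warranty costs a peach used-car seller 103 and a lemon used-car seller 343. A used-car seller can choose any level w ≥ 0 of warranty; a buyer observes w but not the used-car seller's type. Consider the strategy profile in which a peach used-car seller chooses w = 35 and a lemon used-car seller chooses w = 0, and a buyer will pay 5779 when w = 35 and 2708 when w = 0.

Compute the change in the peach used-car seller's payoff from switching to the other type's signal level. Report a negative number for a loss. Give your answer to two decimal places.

534.00

Playing w = 35 the peach used-car seller receives 5779 − 103 × 35 = 2174.
Deviating to w = 0 yields 2708 instead.
Gain from deviating: 2708 − 2174 = 534.00.
The gain is positive, so the peach type's incentive-compatibility constraint is violated — this profile is not a separating equilibrium.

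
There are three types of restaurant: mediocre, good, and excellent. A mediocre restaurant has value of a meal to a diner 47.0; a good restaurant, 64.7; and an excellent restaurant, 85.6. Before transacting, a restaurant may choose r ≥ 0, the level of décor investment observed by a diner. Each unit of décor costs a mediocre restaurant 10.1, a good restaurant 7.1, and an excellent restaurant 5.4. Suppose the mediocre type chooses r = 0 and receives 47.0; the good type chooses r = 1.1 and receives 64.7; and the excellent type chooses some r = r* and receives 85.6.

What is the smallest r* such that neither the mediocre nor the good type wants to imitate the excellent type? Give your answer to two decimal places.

Good type (on-path payoff 64.7 − 7.1×1.1 = 56.89) won't mimic when 56.89 ≥ 85.6 − 7.1·r*, i.e. r* ≥ 4.04.
Mediocre type (on-path payoff 47.0) won't mimic when 47.0 ≥ 85.6 − 10.1·r*, i.e. r* ≥ 3.82.
Both must hold, so r* = max(3.82, 4.04) = 4.04. The good type's constraint binds.

4.04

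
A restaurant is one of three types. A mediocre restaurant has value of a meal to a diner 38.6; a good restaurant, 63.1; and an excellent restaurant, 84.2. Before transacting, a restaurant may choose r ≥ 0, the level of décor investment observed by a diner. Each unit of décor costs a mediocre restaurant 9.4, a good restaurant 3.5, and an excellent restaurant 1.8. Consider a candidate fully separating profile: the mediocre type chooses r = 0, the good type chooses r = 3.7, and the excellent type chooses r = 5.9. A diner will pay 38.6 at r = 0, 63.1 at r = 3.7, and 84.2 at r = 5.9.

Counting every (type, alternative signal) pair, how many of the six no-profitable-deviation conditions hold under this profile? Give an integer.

5

Mediocre (own payoff 38.6): to r=3.7 gives 63.1 − 9.4×3.7 = 28.32 → no gain ✓; to r=5.9 gives 84.2 − 9.4×5.9 = 28.74 → no gain ✓.
Good (own payoff 63.1 − 3.5×3.7 = 50.15): to r=0 gives 38.6 → no gain ✓; to r=5.9 gives 84.2 − 3.5×5.9 = 63.55 → profitable ✗.
Excellent (own payoff 84.2 − 1.8×5.9 = 73.58): to r=0 gives 38.6 → no gain ✓; to r=3.7 gives 63.1 − 1.8×3.7 = 56.44 → no gain ✓.
5 of the 6 constraints hold; not an equilibrium.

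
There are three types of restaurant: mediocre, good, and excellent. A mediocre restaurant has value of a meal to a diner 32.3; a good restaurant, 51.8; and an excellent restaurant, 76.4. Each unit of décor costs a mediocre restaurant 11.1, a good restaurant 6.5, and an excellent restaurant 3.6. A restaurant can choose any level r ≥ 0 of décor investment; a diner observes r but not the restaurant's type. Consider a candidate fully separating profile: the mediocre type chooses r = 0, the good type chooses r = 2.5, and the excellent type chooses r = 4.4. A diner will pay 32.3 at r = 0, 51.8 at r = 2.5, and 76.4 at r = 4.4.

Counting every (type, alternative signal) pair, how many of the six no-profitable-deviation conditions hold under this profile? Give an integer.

5

Excellent (own payoff 76.4 − 3.6×4.4 = 60.56): to r=0 gives 32.3 → no gain ✓; to r=2.5 gives 51.8 − 3.6×2.5 = 42.8 → no gain ✓.
Good (own payoff 51.8 − 6.5×2.5 = 35.55): to r=0 gives 32.3 → no gain ✓; to r=4.4 gives 76.4 − 6.5×4.4 = 47.8 → profitable ✗.
Mediocre (own payoff 32.3): to r=2.5 gives 51.8 − 11.1×2.5 = 24.05 → no gain ✓; to r=4.4 gives 76.4 − 11.1×4.4 = 27.56 → no gain ✓.
5 of the 6 constraints hold; not an equilibrium.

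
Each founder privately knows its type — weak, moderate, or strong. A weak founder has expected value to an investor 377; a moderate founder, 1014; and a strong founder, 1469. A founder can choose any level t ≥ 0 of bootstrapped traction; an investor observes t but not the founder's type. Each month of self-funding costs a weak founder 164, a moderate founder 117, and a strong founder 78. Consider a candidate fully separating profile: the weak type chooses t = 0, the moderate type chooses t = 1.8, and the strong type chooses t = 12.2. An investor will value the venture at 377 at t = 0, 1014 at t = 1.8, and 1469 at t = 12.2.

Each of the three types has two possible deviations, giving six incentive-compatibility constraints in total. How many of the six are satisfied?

4

Strong (own payoff 1469 − 78×12.2 = 517.4): to t=0 gives 377 → no gain ✓; to t=1.8 gives 1014 − 78×1.8 = 873.6 → profitable ✗.
Moderate (own payoff 1014 − 117×1.8 = 803.4): to t=0 gives 377 → no gain ✓; to t=12.2 gives 1469 − 117×12.2 = 41.6 → no gain ✓.
Weak (own payoff 377): to t=1.8 gives 1014 − 164×1.8 = 718.8 → profitable ✗; to t=12.2 gives 1469 − 164×12.2 = -531.8 → no gain ✓.
4 of the 6 constraints hold; not an equilibrium.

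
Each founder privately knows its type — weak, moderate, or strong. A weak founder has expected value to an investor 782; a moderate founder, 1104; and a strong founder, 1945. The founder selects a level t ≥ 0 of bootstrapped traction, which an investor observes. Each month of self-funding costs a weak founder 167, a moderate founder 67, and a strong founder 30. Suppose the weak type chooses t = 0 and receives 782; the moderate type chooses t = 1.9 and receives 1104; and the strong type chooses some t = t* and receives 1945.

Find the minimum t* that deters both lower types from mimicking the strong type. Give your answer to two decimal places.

Moderate type (on-path payoff 1104 − 67×1.9 = 976.7) won't mimic when 976.7 ≥ 1945 − 67·t*, i.e. t* ≥ 14.45.
Weak type (on-path payoff 782) won't mimic when 782 ≥ 1945 − 167·t*, i.e. t* ≥ 6.96.
Both must hold, so t* = max(6.96, 14.45) = 14.45. The moderate type's constraint binds.

14.45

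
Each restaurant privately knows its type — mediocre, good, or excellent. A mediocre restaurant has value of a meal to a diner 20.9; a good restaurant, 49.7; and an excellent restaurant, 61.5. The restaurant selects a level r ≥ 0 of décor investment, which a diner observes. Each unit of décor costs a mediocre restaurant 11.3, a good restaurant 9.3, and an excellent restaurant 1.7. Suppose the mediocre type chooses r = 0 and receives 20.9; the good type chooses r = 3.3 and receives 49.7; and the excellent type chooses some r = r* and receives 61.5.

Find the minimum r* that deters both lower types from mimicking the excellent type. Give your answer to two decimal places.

4.57

Good type (on-path payoff 49.7 − 9.3×3.3 = 19.01) won't mimic when 19.01 ≥ 61.5 − 9.3·r*, i.e. r* ≥ 4.57.
Mediocre type (on-path payoff 20.9) won't mimic when 20.9 ≥ 61.5 − 11.3·r*, i.e. r* ≥ 3.59.
Both must hold, so r* = max(3.59, 4.57) = 4.57. The good type's constraint binds.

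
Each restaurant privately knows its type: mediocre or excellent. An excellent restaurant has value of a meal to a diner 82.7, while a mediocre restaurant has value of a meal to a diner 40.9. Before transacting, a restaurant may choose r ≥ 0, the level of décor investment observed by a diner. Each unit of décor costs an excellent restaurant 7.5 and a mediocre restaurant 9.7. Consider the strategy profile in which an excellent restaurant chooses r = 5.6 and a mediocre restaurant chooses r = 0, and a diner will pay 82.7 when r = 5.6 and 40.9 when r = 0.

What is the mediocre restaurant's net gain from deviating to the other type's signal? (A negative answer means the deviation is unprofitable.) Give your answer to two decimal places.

Playing r = 0 the mediocre restaurant receives 40.9.
Deviating to r = 5.6 brings payment 82.7 at cost 9.7 × 5.6 = 54.32, netting 28.38.
Gain from deviating: 28.38 − 40.9 = -12.52.
The gain is negative, so the mediocre type's incentive-compatibility constraint is satisfied.

-12.52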